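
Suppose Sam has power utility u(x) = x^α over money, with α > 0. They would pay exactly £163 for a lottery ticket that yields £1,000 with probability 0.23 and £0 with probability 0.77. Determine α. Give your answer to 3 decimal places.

Since u(0) = 0, the lottery's EU is 0.23·1000^α.
Indifference: 163^α = 0.23·1000^α, so (163/1000)^α = 0.23.
Take logs: α = ln 0.23 / ln(163/1000) ≈ 0.81018.

α ≈ 0.810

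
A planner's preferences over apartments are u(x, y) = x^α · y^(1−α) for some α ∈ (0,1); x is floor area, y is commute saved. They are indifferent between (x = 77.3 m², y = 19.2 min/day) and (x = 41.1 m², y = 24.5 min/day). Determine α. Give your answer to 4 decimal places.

Indifference: 77.3^α · 19.2^(1−α) = 41.1^α · 24.5^(1−α).
Rearrange to (77.3/41.1)^α = (24.5/19.2)^(1−α) and take logs: α·0.6316858 = (1−α)·0.2437628.
With A = 0.6316858 and B = 0.2437628: α·A = (1−α)·B, so α = B/(A+B) = 0.2437628/0.8754486 ≈ 0.2784.

α ≈ 0.2784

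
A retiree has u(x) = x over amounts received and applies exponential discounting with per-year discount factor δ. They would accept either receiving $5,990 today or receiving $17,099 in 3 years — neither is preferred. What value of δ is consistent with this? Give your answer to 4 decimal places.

δ ≈ 0.7049

Equating discounted utilities: u(5990) = δ^3·u(17099) ⇒ δ^3 = u(5990)/u(17099).
With u(x) = x: δ^3 = 5990/17099 = 0.35031.
So δ = 0.35031^(1/3) ≈ 0.7049.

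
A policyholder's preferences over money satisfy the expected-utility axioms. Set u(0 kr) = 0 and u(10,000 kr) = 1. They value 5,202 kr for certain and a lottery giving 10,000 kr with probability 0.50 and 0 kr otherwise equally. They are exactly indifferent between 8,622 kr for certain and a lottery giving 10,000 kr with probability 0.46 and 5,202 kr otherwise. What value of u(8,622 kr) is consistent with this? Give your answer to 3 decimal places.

0.730

From the first indifference, u(5,202 kr) = 0.50·u(10,000 kr) + 0.50·u(0 kr) = 0.50·1 + 0.50·0 = 0.50.
Then u(8,622 kr) = 0.46·u(10,000 kr) + 0.54·u(5,202 kr) = 0.46·1.00 + 0.54·0.50 = 0.7300.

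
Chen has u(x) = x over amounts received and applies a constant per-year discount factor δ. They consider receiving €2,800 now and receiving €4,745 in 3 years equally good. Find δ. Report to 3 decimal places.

δ ≈ 0.839

Equating discounted utilities: u(2800) = δ^3·u(4745) ⇒ δ^3 = u(2800)/u(4745).
With u(x) = x: δ^3 = 2800/4745 = 0.59009.
So δ = 0.59009^(1/3) ≈ 0.839.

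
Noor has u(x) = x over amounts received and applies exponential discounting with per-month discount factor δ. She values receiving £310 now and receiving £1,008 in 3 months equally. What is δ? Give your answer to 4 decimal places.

δ ≈ 0.6750

Equating discounted utilities: u(310) = δ^3·u(1008) ⇒ δ^3 = u(310)/u(1008).
With u(x) = x: δ^3 = 310/1008 = 0.30754.
So δ = 0.30754^(1/3) ≈ 0.6750.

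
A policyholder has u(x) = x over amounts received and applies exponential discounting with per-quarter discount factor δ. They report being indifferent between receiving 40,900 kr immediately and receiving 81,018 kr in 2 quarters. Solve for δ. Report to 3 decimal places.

δ ≈ 0.711

Indifference means u(40900) = δ^2 · u(81018), so δ^2 = u(40900)/u(81018).
With u(x) = x: δ^2 = 40900/81018 = 0.50483.
So δ = 0.50483^(1/2) ≈ 0.711.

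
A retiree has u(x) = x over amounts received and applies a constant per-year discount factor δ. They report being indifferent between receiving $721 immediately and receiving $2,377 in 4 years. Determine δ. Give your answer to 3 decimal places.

δ ≈ 0.742

The payoff in 4 years is discounted by δ^4, so u(721) = δ^4·u(2377) and δ^4 = u(721)/u(2377).
With u(x) = x: δ^4 = 721/2377 = 0.30332.
Hence δ = (0.30332)^(1/4) = 0.74212.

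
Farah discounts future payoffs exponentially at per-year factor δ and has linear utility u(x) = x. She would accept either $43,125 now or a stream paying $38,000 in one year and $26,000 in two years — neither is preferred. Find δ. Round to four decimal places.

δ ≈ 0.7500

Equating present values: 43125 = 38000δ + 26000δ².
So 26000δ² + 38000δ − 43125 = 0.
δ = (−38000 + √(38000² + 4·26000·43125)) / (2·26000) = (−38000 + √5929000000.00) / 52000 ≈ 0.7500.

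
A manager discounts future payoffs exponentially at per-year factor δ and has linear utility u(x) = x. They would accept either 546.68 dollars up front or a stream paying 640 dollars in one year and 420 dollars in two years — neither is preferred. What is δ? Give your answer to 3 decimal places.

Present value of the stream is 640·δ + 420·δ². Indifference gives 640δ + 420δ² = 546.68.
Rearranged: 420δ² + 640δ − 546.68 = 0.
δ = (−640 + √(640² + 4·420·546.68)) / (2·420) = (−640 + √1328022.40) / 840 ≈ 0.610.

δ ≈ 0.610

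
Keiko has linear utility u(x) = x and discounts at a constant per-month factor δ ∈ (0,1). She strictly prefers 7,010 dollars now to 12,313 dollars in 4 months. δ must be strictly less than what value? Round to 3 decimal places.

Comparing present values: 7010 > δ^4·12313.
Dividing by 12313: δ^4 < 0.56932. Both sides are positive, so the 4th root keeps the direction.
δ < (7010/12313)^(1/4) ≈ 0.869.

δ < 0.869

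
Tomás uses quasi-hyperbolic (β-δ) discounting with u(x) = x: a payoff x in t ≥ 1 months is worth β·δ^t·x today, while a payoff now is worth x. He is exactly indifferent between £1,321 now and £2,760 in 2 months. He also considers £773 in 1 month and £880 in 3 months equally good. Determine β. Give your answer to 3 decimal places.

From the later pair, β·δ^1·773 = β·δ^3·880; dividing through, δ^2 = 773/880 = 0.87841, so δ = 0.93723.
Substituting δ into 1321 = β·δ^2·2760: β = 1321/(2424.409) ≈ 0.545.

β ≈ 0.545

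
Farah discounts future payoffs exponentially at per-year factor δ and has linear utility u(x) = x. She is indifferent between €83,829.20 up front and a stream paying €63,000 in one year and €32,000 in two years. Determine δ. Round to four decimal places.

Present value of the stream is 63000·δ + 32000·δ². Indifference gives 63000δ + 32000δ² = 83829.20.
So 32000δ² + 63000δ − 83829.20 = 0.
δ = (−63000 + √(63000² + 4·32000·83829.20)) / (2·32000) = (−63000 + √14699137600.00) / 64000 ≈ 0.9100.

δ ≈ 0.9100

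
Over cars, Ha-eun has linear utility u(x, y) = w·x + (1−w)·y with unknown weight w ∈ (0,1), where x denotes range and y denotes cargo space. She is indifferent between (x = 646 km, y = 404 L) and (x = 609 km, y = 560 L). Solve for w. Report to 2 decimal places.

w = 0.81

Indifference: w·646 + (1−w)·404 = w·609 + (1−w)·560.
Collecting terms: w·37 = (1−w)·156.
The marginal rate of substitution is 156/37, so w = 156/(37+156) = 0.81.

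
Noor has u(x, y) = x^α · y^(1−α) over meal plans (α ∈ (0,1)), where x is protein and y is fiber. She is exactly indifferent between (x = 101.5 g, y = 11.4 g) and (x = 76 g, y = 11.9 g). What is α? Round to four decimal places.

α ≈ 0.1292

Set the two utilities equal: 101.5^α·11.4^(1−α) = 76^α·11.9^(1−α).
Taking logs: α·ln 101.5 + (1−α)·ln 11.4 = α·ln 76 + (1−α)·ln 11.9, i.e. α·0.2893255 = (1−α)·0.0429250.
Thus α·(0.3322505) = 0.0429250, so α = 0.0429250/0.3322505 ≈ 0.1292.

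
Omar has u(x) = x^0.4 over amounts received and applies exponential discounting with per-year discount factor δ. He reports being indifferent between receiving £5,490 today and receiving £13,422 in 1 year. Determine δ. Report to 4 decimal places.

δ ≈ 0.6994

Equating discounted utilities: u(5490) = δ·u(13422) ⇒ δ = u(5490)/u(13422).
With u(x) = x^0.4: δ = 5490^0.4/13422^0.4 = (5490/13422)^0.4 = 0.69936.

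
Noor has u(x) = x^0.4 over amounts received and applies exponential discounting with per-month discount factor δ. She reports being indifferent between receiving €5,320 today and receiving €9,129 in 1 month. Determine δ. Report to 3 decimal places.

δ ≈ 0.806

Equating discounted utilities: u(5320) = δ·u(9129) ⇒ δ = u(5320)/u(9129).
With u(x) = x^0.4: δ = 5320^0.4/9129^0.4 = (5320/9129)^0.4 = 0.80574.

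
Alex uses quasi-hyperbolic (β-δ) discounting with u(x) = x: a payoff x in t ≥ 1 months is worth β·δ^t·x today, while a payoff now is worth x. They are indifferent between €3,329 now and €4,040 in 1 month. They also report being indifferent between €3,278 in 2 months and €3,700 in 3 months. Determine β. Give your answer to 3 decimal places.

From the later pair, β·δ^2·3278 = β·δ^3·3700; dividing through, δ = 3278/3700 = 0.88595.
Now use the now-vs-future pair: 3329 = β·δ·4040 gives β = 3329/(0.88595·4040) ≈ 0.930.

β ≈ 0.930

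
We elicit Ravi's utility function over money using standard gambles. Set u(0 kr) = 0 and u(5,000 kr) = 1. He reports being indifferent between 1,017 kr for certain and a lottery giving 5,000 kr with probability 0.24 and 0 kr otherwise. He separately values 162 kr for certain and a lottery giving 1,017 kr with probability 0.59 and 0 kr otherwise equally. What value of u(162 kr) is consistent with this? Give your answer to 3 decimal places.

From the first indifference, u(1,017 kr) = 0.24·u(5,000 kr) + 0.76·u(0 kr) = 0.24·1 + 0.76·0 = 0.24.
Then u(162 kr) = 0.59·u(1,017 kr) + 0.41·u(0 kr) = 0.59·0.24 + 0.41·0.00 = 0.1416.

0.142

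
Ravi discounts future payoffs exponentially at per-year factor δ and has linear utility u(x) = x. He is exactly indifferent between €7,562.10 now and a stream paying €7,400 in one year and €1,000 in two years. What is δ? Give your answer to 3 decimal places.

δ ≈ 0.910

The stream is worth 7400δ + 1000δ² today, so 7400δ + 1000δ² = 7562.10.
That is, 1000δ² + 7400δ − 7562.10 = 0, a quadratic in δ.
By the quadratic formula (taking the positive root), δ = (−7400 + √85008400.00) / 2000 ≈ 0.910.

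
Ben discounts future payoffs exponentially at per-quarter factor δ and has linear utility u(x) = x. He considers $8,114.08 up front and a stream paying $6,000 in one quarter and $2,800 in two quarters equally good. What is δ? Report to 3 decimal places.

Equating present values: 8114.08 = 6000δ + 2800δ².
Rearranged: 2800δ² + 6000δ − 8114.08 = 0.
By the quadratic formula (taking the positive root), δ = (−6000 + √126877696.00) / 5600 ≈ 0.940.

δ ≈ 0.940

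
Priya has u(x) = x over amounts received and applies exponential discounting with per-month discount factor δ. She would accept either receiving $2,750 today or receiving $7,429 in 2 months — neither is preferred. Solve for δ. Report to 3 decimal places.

The payoff in 2 months is discounted by δ^2, so u(2750) = δ^2·u(7429) and δ^2 = u(2750)/u(7429).
With u(x) = x: δ^2 = 2750/7429 = 0.37017.
Taking the square root: δ = 0.37017^(1/2) ≈ 0.608.

δ ≈ 0.608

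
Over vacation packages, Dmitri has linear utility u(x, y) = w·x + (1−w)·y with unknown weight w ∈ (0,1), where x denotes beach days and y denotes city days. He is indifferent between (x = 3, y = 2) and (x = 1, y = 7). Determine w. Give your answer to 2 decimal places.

w = 0.71

Indifference: w·3 + (1−w)·2 = w·1 + (1−w)·7.
Collecting terms: w·2 = (1−w)·5.
So w/(1−w) = 5/2 = 2.5000, giving w = 5/(2+5) = 0.71.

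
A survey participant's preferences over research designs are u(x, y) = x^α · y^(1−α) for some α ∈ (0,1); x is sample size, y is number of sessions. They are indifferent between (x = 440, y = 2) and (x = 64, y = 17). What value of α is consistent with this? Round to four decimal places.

α ≈ 0.5261

Set the two utilities equal: 440^α·2^(1−α) = 64^α·17^(1−α).
Taking logs: α·ln 440 + (1−α)·ln 2 = α·ln 64 + (1−α)·ln 17, i.e. α·1.9278916 = (1−α)·2.1400662.
Thus α·(4.0679578) = 2.1400662, so α = 2.1400662/4.0679578 ≈ 0.5261.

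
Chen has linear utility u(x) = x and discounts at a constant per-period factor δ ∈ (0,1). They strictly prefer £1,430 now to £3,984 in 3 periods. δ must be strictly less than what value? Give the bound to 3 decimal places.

The preference means 1430 > δ^3·3984.
Dividing by 3984: δ^3 < 0.35894. Both sides are positive, so the cube root keeps the direction.
δ < (1430/3984)^(1/3) ≈ 0.711.

δ < 0.711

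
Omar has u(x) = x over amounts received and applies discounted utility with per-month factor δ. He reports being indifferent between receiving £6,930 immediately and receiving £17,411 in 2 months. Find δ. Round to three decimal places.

Equating discounted utilities: u(6930) = δ^2·u(17411) ⇒ δ^2 = u(6930)/u(17411).
With u(x) = x: δ^2 = 6930/17411 = 0.39802.
Hence δ = (0.39802)^(1/2) = 0.63089.

δ ≈ 0.631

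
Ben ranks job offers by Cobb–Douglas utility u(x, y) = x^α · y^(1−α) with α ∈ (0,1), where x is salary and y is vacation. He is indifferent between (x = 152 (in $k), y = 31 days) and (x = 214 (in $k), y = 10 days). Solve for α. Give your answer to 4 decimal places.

The Cobb–Douglas utilities coincide, so 152^α·31^(1−α) = 214^α·10^(1−α).
Taking logs: α·ln 152 + (1−α)·ln 31 = α·ln 214 + (1−α)·ln 10, i.e. α·-0.3420955 = (1−α)·-1.1314021.
With A = -0.3420955 and B = -1.1314021: α·A = (1−α)·B, so α = B/(A+B) = -1.1314021/-1.4734976 ≈ 0.7678.

α ≈ 0.7678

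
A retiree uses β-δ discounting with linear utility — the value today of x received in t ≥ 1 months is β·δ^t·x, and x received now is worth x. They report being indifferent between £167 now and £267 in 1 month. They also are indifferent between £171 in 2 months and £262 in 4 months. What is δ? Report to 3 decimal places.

δ ≈ 0.808

From the later pair, β·δ^2·171 = β·δ^4·262; dividing through, δ^2 = 171/262 = 0.65267, so δ = 0.80788.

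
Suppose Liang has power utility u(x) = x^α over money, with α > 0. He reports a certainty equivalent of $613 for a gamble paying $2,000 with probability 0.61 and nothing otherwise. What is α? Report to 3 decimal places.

EU(lottery) = 0.61·2000^α + 0.39·0 = 0.61·2000^α.
Equating: 613^α = 0.61·2000^α, i.e. 0.3065^α = 0.61.
Take logs: α = ln 0.61 / ln(613/2000) ≈ 0.41800.

α ≈ 0.418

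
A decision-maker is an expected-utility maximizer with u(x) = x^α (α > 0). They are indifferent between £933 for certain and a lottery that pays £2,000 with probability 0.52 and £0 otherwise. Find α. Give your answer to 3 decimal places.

α ≈ 0.858

Since u(0) = 0, the lottery's EU is 0.52·2000^α.
Setting u(933) equal to that: 933^α = 0.52·2000^α ⇒ (933/2000)^α = 0.52.
Taking logs: α·ln(933/2000) = ln(0.52), so α = -0.653926 / -0.762497 ≈ 0.858.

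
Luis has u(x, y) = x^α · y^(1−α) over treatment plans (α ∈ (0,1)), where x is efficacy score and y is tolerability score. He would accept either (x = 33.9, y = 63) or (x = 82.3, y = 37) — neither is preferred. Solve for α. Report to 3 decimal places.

Indifference: 33.9^α · 63^(1−α) = 82.3^α · 37^(1−α).
Taking logs: α·ln 33.9 + (1−α)·ln 63 = α·ln 82.3 + (1−α)·ln 37, i.e. α·-0.886956 = (1−α)·-0.532217.
Thus α·(-1.419173) = -0.532217, so α = -0.532217/-1.419173 ≈ 0.375.

α ≈ 0.375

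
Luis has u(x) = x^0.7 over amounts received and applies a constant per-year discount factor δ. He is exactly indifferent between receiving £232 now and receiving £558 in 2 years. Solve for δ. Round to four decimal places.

Equating discounted utilities: u(232) = δ^2·u(558) ⇒ δ^2 = u(232)/u(558).
Since u(x) = x^0.7, δ^2 = (232/558)^0.7 = 0.41577^0.7 = 0.54100.
Taking the square root: δ = 0.54100^(1/2) ≈ 0.7355.

δ ≈ 0.7355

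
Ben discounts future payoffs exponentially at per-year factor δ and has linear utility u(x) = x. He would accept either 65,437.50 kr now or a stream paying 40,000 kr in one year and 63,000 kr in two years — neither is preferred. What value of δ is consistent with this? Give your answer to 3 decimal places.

δ ≈ 0.750

Present value of the stream is 40000·δ + 63000·δ². Indifference gives 40000δ + 63000δ² = 65437.50.
Rearranged: 63000δ² + 40000δ − 65437.50 = 0.
The positive root is δ = [−40000 + √(40000² + 4·63000·65437.50)] / (2·63000) = (−40000 + 134500.000)/126000 ≈ 0.750.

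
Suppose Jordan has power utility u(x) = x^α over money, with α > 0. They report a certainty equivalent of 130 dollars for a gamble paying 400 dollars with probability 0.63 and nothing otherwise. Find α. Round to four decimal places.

The lottery's expected utility is 0.63·u(400) + 0.37·u(0) = 0.63·400^α (since u(0) = 0 for α > 0).
Equating: 130^α = 0.63·400^α, i.e. 0.3250^α = 0.63.
Taking logs: α·ln(130/400) = ln(0.63), so α = -0.4620355 / -1.1239301 ≈ 0.4111.

α ≈ 0.4111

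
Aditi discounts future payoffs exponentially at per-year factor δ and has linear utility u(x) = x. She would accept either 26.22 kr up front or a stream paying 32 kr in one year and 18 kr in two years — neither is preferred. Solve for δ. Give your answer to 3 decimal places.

δ ≈ 0.610

Present value of the stream is 32·δ + 18·δ². Indifference gives 32δ + 18δ² = 26.22.
Rearranged: 18δ² + 32δ − 26.22 = 0.
The positive root is δ = [−32 + √(32² + 4·18·26.22)] / (2·18) = (−32 + 53.961)/36 ≈ 0.610.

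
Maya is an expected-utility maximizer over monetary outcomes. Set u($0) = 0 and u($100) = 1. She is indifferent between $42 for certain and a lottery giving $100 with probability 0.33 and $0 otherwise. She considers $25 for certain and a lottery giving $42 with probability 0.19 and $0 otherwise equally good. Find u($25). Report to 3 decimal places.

0.063

The first gamble pins u($42): it must equal 0.33·1 + 0.67·0 = 0.33.
The second indifference gives u($25) = 0.19·u($42) + 0.81·u($0) = 0.19·0.33 + 0.81·0.00 = 0.0627.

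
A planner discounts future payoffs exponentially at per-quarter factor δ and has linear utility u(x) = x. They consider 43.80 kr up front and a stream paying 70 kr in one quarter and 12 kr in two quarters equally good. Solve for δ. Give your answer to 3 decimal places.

δ ≈ 0.570

Equating present values: 43.80 = 70δ + 12δ².
Rearranged: 12δ² + 70δ − 43.80 = 0.
The positive root is δ = [−70 + √(70² + 4·12·43.80)] / (2·12) = (−70 + 83.680)/24 ≈ 0.570.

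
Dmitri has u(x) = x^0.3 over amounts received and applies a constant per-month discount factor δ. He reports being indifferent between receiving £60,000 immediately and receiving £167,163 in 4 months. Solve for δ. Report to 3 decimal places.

Equating discounted utilities: u(60000) = δ^4·u(167163) ⇒ δ^4 = u(60000)/u(167163).
Since u(x) = x^0.3, δ^4 = (60000/167163)^0.3 = 0.35893^0.3 = 0.73537.
Taking the 4th root: δ = 0.73537^(1/4) ≈ 0.926.

δ ≈ 0.926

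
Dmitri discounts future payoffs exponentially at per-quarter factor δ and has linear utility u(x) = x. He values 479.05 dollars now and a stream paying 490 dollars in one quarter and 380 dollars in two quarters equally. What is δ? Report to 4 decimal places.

Equating present values: 479.05 = 490δ + 380δ².
That is, 380δ² + 490δ − 479.05 = 0, a quadratic in δ.
By the quadratic formula (taking the positive root), δ = (−490 + √968256.00) / 760 ≈ 0.6500.

δ ≈ 0.6500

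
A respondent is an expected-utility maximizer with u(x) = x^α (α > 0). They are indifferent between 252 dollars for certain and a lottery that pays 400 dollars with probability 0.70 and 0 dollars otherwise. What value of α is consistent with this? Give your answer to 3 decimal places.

α ≈ 0.772

Since u(0) = 0, the lottery's EU is 0.70·400^α.
Equating: 252^α = 0.70·400^α, i.e. 0.6300^α = 0.70.
Take logs: α = ln 0.70 / ln(252/400) ≈ 0.77196.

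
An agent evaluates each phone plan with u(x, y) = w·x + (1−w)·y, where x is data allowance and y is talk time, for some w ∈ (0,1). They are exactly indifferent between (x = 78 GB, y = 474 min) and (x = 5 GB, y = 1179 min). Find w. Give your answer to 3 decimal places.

w = 0.906

Indifference: w·78 + (1−w)·474 = w·5 + (1−w)·1179.
Rearranging, 73·w − 705·(1−w) = 0.
The marginal rate of substitution is 705/73, so w = 705/(73+705) = 0.906.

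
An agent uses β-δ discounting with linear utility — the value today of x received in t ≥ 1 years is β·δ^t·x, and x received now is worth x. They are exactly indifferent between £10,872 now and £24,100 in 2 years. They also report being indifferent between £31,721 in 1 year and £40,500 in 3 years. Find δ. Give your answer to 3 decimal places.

From the later pair, β·δ^1·31721 = β·δ^3·40500; dividing through, δ^2 = 31721/40500 = 0.78323, so δ = 0.88501.

δ ≈ 0.885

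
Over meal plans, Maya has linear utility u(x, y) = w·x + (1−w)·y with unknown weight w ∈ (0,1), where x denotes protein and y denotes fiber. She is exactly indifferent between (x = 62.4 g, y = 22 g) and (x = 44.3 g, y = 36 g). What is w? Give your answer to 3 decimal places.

w = 0.436

Indifference: w·62.4 + (1−w)·22 = w·44.3 + (1−w)·36.
Collecting terms: w·18.1 = (1−w)·14.
So w/(1−w) = 14/18.1 = 0.7735, giving w = 14/(18.1+14) = 0.436.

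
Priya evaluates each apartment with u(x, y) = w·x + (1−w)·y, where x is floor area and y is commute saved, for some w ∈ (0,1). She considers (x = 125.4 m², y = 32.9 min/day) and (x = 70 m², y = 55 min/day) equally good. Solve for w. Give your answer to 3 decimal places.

Indifference: w·125.4 + (1−w)·32.9 = w·70 + (1−w)·55.
Collecting terms: w·55.4 = (1−w)·22.1.
So w/(1−w) = 22.1/55.4 = 0.3989, giving w = 22.1/(55.4+22.1) = 0.285.

w = 0.285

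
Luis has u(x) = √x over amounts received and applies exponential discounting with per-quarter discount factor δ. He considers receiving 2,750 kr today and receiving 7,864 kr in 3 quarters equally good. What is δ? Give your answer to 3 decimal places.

δ ≈ 0.839

Equating discounted utilities: u(2750) = δ^3·u(7864) ⇒ δ^3 = u(2750)/u(7864).
With u(x) = √x: δ^3 = √2750/√7864 = √(2750/7864) = 0.59135.
Taking the cube root: δ = 0.59135^(1/3) ≈ 0.839.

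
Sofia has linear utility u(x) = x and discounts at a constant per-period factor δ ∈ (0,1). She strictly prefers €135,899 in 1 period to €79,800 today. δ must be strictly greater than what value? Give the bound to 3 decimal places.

Comparing present values: 79800 < δ·135899.
So δ > 79800/135899 = 0.58720.

δ > 0.587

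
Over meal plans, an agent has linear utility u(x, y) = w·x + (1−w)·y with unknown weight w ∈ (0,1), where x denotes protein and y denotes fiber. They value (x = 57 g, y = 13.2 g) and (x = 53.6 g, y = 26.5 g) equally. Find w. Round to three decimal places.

Equating utilities: w·57 + (1−w)·13.2 = w·53.6 + (1−w)·26.5.
Rearranging, 3.4·w − 13.3·(1−w) = 0.
Hence w = 13.3/(3.4+13.3) = 13.3/16.7 = 0.796.

w = 0.796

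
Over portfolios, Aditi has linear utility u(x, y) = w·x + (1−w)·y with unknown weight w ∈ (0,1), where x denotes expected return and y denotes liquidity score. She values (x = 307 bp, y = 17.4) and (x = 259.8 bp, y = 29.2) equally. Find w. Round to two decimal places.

w = 0.20

Equating utilities: w·307 + (1−w)·17.4 = w·259.8 + (1−w)·29.2.
Collecting terms: w·47.2 = (1−w)·11.8.
The marginal rate of substitution is 11.8/47.2, so w = 11.8/(47.2+11.8) = 0.20.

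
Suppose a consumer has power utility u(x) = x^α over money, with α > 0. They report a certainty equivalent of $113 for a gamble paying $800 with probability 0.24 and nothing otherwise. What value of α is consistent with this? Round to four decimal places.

The lottery's expected utility is 0.24·u(800) + 0.76·u(0) = 0.24·800^α (since u(0) = 0 for α > 0).
Indifference: 113^α = 0.24·800^α, so (113/800)^α = 0.24.
Take logs: α = ln 0.24 / ln(113/800) ≈ 0.729153.

α ≈ 0.7292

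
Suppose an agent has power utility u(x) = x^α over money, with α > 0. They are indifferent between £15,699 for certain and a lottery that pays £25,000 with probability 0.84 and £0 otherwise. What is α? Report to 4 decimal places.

EU(lottery) = 0.84·25000^α + 0.16·0 = 0.84·25000^α.
Equating: 15699^α = 0.84·25000^α, i.e. 0.6280^α = 0.84.
Taking logs: α·ln(15699/25000) = ln(0.84), so α = -0.1743534 / -0.4652788 ≈ 0.3747.

α ≈ 0.3747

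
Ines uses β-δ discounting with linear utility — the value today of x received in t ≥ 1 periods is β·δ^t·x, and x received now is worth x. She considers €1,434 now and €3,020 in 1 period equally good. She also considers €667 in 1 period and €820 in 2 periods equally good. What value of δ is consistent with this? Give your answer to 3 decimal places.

Both payoffs in the second observation are in the future, so β drops out: δ^1·667 = δ^2·820 ⇒ δ = 667/820 = 0.81341.

δ ≈ 0.813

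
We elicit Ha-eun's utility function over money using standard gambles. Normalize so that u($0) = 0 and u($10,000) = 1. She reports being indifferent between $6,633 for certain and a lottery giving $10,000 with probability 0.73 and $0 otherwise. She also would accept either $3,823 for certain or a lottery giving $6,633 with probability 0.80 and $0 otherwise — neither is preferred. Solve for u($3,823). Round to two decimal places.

First, u($6,633) = 0.73·u($10,000) + 0.27·u($0) = 0.73.
The second indifference gives u($3,823) = 0.80·u($6,633) + 0.20·u($0) = 0.80·0.73 + 0.20·0.00 = 0.5840.

0.58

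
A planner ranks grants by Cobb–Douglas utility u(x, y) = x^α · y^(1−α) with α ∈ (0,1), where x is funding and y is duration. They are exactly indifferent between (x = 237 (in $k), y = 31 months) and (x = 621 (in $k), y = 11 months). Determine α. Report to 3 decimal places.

α ≈ 0.518

Indifference: 237^α · 31^(1−α) = 621^α · 11^(1−α).
(237/621)^α = (11/31)^(1−α); take logs: α·ln(237/621) = (1−α)·ln(11/31), i.e. α·-0.963271 = (1−α)·-1.036092.
Thus α·(-1.999363) = -1.036092, so α = -1.036092/-1.999363 ≈ 0.518.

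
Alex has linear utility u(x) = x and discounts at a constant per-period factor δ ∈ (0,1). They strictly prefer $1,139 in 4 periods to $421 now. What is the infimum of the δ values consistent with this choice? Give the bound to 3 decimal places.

The preference means 421 < δ^4·1139.
So δ^4 > 421/1139 = 0.36962; taking the 4th root of both positive sides preserves the inequality.
δ > 0.36962^(1/4) = 0.780.

δ > 0.780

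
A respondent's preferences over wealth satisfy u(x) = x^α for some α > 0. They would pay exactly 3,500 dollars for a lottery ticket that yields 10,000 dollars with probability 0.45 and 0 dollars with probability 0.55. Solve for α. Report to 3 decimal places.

EU(lottery) = 0.45·10000^α + 0.55·0 = 0.45·10000^α.
Equating: 3500^α = 0.45·10000^α, i.e. 0.3500^α = 0.45.
α = ln(0.45) / ln(3500/10000) = -0.798508/-1.049822 ≈ 0.761.

α ≈ 0.761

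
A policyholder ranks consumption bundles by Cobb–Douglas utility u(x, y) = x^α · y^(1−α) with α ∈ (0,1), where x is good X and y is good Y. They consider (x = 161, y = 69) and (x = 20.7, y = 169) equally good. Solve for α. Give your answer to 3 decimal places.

The Cobb–Douglas utilities coincide, so 161^α·69^(1−α) = 20.7^α·169^(1−α).
(161/20.7)^α = (169/69)^(1−α); take logs: α·ln(161/20.7) = (1−α)·ln(169/69), i.e. α·2.051271 = (1−α)·0.895792.
Thus α·(2.947063) = 0.895792, so α = 0.895792/2.947063 ≈ 0.304.

α ≈ 0.304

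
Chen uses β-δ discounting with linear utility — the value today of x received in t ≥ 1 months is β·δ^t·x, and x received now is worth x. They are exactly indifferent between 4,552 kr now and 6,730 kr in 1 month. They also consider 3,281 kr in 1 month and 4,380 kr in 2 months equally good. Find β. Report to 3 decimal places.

The second indifference involves only future payoffs, so β cancels: β·δ^1·3281 = β·δ^2·4380, giving δ = 3281/4380 = 0.74909.
Now use the now-vs-future pair: 4552 = β·δ·6730 gives β = 4552/(0.74909·6730) ≈ 0.903.

β ≈ 0.903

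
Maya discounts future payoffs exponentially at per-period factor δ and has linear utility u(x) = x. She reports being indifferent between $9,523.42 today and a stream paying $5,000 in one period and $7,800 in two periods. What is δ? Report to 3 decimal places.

Present value of the stream is 5000·δ + 7800·δ². Indifference gives 5000δ + 7800δ² = 9523.42.
That is, 7800δ² + 5000δ − 9523.42 = 0, a quadratic in δ.
The positive root is δ = [−5000 + √(5000² + 4·7800·9523.42)] / (2·7800) = (−5000 + 17948.000)/15600 ≈ 0.830.

δ ≈ 0.830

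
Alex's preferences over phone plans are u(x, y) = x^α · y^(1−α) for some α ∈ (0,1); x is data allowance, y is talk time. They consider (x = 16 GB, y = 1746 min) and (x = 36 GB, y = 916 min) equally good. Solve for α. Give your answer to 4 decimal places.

Set the two utilities equal: 16^α·1746^(1−α) = 36^α·916^(1−α).
Taking logs: α·ln 16 + (1−α)·ln 1746 = α·ln 36 + (1−α)·ln 916, i.e. α·-0.8109302 = (1−α)·-0.6450664.
With A = -0.8109302 and B = -0.6450664: α·A = (1−α)·B, so α = B/(A+B) = -0.6450664/-1.4559966 ≈ 0.4430.

α ≈ 0.4430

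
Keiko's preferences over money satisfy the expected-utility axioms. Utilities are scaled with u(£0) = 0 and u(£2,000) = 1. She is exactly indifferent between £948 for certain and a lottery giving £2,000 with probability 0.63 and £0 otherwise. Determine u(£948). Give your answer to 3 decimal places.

0.630

By the standard-gamble method, u(£948) is just the indifference probability on the best outcome: 0.63.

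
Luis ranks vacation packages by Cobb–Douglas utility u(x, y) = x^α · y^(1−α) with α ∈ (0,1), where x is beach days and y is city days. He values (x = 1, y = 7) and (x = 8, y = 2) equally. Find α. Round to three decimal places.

α ≈ 0.376

Set the two utilities equal: 1^α·7^(1−α) = 8^α·2^(1−α).
Rearrange to (1/8)^α = (2/7)^(1−α) and take logs: α·-2.079442 = (1−α)·-1.252763.
So α/(1−α) = (-1.252763)/(-2.079442) = 0.602452, and α = 0.602452/1.602452 ≈ 0.376.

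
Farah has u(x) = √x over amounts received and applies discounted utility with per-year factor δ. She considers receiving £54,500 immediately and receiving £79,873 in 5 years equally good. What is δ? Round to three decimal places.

Indifference means u(54500) = δ^5 · u(79873), so δ^5 = u(54500)/u(79873).
Since u(x) = √x, δ^5 = √(54500/79873) = 0.82603.
Hence δ = (0.82603)^(1/5) = 0.96250.

δ ≈ 0.962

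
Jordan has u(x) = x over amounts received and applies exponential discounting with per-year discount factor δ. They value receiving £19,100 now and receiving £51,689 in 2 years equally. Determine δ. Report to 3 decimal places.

Equating discounted utilities: u(19100) = δ^2·u(51689) ⇒ δ^2 = u(19100)/u(51689).
With u(x) = x: δ^2 = 19100/51689 = 0.36952.
Taking the square root: δ = 0.36952^(1/2) ≈ 0.608.

δ ≈ 0.608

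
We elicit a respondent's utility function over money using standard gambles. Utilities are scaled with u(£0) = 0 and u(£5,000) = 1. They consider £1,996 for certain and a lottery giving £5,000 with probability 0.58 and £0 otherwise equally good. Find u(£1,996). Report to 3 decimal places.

0.580

The indifference gives u(£1,996) = 0.58·u(£5,000) + 0.42·u(£0) = 0.58·1 + 0.42·0 = 0.58.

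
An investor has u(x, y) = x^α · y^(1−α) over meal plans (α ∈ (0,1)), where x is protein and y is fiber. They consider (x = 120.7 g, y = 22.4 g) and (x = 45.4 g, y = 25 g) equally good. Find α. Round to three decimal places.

Set the two utilities equal: 120.7^α·22.4^(1−α) = 45.4^α·25^(1−α).
Rearrange to (120.7/45.4)^α = (25/22.4)^(1−α) and take logs: α·0.977796 = (1−α)·0.109815.
So α/(1−α) = (0.109815)/(0.977796) = 0.112309, and α = 0.112309/1.112309 ≈ 0.101.

α ≈ 0.101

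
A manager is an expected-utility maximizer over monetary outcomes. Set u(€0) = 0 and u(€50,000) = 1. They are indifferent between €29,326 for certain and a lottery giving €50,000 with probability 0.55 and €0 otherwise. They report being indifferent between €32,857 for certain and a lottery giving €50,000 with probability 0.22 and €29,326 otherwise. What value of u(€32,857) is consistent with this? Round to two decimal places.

First, u(€29,326) = 0.55·u(€50,000) + 0.45·u(€0) = 0.55.
The second indifference gives u(€32,857) = 0.22·u(€50,000) + 0.78·u(€29,326) = 0.22·1.00 + 0.78·0.55 = 0.6490.

0.65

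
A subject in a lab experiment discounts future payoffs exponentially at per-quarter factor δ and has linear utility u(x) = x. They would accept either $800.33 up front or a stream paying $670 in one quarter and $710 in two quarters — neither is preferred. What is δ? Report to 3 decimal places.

Equating present values: 800.33 = 670δ + 710δ².
Rearranged: 710δ² + 670δ − 800.33 = 0.
δ = (−670 + √(670² + 4·710·800.33)) / (2·710) = (−670 + √2721837.20) / 1420 ≈ 0.690.

δ ≈ 0.690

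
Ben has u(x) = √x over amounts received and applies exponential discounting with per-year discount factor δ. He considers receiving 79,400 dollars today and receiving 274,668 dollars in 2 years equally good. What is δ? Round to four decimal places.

δ ≈ 0.7333

The payoff in 2 years is discounted by δ^2, so u(79400) = δ^2·u(274668) and δ^2 = u(79400)/u(274668).
With u(x) = √x: δ^2 = √79400/√274668 = √(79400/274668) = 0.53766.
Hence δ = (0.53766)^(1/2) = 0.733252.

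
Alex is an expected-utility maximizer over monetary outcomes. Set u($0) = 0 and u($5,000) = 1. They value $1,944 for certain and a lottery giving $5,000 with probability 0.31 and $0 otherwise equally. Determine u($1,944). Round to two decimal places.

By the standard-gamble method, u($1,944) is just the indifference probability on the best outcome: 0.31.

0.31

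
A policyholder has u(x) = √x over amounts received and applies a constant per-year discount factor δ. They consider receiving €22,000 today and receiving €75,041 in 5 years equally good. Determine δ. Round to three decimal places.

Indifference means u(22000) = δ^5 · u(75041), so δ^5 = u(22000)/u(75041).
Since u(x) = √x, δ^5 = √(22000/75041) = 0.54145.
Hence δ = (0.54145)^(1/5) = 0.88453.

δ ≈ 0.885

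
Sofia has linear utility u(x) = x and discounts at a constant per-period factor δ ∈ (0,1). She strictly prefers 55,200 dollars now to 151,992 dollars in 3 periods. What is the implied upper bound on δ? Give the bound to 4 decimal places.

δ < 0.7135

Comparing present values: 55200 > δ^3·151992.
Hence δ^3 < 55200/151992 = 0.36318, and x ↦ x^(1/3) is increasing on (0,∞).
δ < (55200/151992)^(1/3) ≈ 0.7135.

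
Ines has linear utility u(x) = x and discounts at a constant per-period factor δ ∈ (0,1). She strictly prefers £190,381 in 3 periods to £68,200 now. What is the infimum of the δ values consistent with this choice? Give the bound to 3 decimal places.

Comparing present values: 68200 < δ^3·190381.
So δ^3 > 68200/190381 = 0.35823; taking the cube root of both positive sides preserves the inequality.
δ > (68200/190381)^(1/3) ≈ 0.710.

δ > 0.710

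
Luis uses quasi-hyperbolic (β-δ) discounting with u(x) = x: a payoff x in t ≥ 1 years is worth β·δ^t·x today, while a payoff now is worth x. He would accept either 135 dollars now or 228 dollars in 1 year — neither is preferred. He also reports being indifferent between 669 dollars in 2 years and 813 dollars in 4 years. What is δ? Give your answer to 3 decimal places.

Both payoffs in the second observation are in the future, so β drops out: δ^2·669 = δ^4·813 ⇒ δ^2 = 669/813 = 0.82288, so δ = 0.90713.

δ ≈ 0.907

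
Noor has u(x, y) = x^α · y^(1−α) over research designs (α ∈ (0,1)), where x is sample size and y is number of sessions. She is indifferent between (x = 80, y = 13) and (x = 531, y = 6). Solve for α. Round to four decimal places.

α ≈ 0.2900

Indifference: 80^α · 13^(1−α) = 531^α · 6^(1−α).
(80/531)^α = (6/13)^(1−α); take logs: α·ln(80/531) = (1−α)·ln(6/13), i.e. α·-1.8927354 = (1−α)·-0.7731899.
With A = -1.8927354 and B = -0.7731899: α·A = (1−α)·B, so α = B/(A+B) = -0.7731899/-2.6659253 ≈ 0.2900.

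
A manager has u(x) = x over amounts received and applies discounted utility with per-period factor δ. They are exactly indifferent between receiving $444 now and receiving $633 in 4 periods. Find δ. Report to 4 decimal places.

Equating discounted utilities: u(444) = δ^4·u(633) ⇒ δ^4 = u(444)/u(633).
With u(x) = x: δ^4 = 444/633 = 0.70142.
So δ = 0.70142^(1/4) ≈ 0.9152.

δ ≈ 0.9152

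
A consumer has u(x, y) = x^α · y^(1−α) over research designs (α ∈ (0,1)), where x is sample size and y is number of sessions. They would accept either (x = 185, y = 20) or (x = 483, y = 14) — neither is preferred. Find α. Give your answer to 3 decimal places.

The Cobb–Douglas utilities coincide, so 185^α·20^(1−α) = 483^α·14^(1−α).
Rearrange to (185/483)^α = (14/20)^(1−α) and take logs: α·-0.959661 = (1−α)·-0.356675.
Thus α·(-1.316336) = -0.356675, so α = -0.356675/-1.316336 ≈ 0.271.

α ≈ 0.271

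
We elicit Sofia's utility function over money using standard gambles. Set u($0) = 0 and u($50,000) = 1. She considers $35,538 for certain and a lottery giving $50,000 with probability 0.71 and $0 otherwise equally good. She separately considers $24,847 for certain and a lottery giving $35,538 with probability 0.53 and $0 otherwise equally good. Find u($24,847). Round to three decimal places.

From the first indifference, u($35,538) = 0.71·u($50,000) + 0.29·u($0) = 0.71·1 + 0.29·0 = 0.71.
The second indifference gives u($24,847) = 0.53·u($35,538) + 0.47·u($0) = 0.53·0.71 + 0.47·0.00 = 0.3763.

0.376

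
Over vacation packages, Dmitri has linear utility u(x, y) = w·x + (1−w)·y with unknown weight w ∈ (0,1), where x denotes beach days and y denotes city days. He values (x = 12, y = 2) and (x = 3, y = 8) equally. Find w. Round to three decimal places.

w = 0.400

Indifference: w·12 + (1−w)·2 = w·3 + (1−w)·8.
Rearranging, 9·w − 6·(1−w) = 0.
The marginal rate of substitution is 6/9, so w = 6/(9+6) = 0.400.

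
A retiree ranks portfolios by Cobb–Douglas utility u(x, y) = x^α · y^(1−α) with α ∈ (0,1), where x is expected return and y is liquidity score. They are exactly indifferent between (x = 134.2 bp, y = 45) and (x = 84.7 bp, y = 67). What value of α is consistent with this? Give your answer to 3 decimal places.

α ≈ 0.464

Set the two utilities equal: 134.2^α·45^(1−α) = 84.7^α·67^(1−α).
Rearrange to (134.2/84.7)^α = (67/45)^(1−α) and take logs: α·0.460216 = (1−α)·0.398030.
With A = 0.460216 and B = 0.398030: α·A = (1−α)·B, so α = B/(A+B) = 0.398030/0.858246 ≈ 0.464.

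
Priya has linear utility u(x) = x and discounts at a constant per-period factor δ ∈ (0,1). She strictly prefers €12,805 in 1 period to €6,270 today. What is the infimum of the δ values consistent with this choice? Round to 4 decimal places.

δ > 0.4897

Comparing present values: 6270 < δ·12805.
Dividing through by 12805 gives δ > 0.48965.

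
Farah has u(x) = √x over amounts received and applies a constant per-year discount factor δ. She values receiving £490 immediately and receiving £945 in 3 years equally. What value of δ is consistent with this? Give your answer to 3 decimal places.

The payoff in 3 years is discounted by δ^3, so u(490) = δ^3·u(945) and δ^3 = u(490)/u(945).
With u(x) = √x: δ^3 = √490/√945 = √(490/945) = 0.72008.
Hence δ = (0.72008)^(1/3) = 0.89632.

δ ≈ 0.896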